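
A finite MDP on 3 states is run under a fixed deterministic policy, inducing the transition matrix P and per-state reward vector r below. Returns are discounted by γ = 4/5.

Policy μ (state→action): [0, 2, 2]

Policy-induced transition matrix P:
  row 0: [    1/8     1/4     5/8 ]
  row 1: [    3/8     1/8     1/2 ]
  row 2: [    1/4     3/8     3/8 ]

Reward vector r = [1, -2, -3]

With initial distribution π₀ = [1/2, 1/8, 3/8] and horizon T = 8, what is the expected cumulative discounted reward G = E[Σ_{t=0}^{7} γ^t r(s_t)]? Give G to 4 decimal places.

t=0: π = [0.5000, 0.1250, 0.3750], E[r] = -0.8750, γ^t·E[r] = -0.875000, running G = -0.875000
t=1: π = [0.2031, 0.2813, 0.5156], E[r] = -1.9063, γ^t·E[r] = -1.525000, running G = -2.400000
t=2: π = [0.2598, 0.2793, 0.4609], E[r] = -1.6816, γ^t·E[r] = -1.076250, running G = -3.476250
t=3: π = [0.2524, 0.2727, 0.4749], E[r] = -1.7175, γ^t·E[r] = -0.879375, running G = -4.355625
t=4: π = [0.2525, 0.2753, 0.4722], E[r] = -1.7146, γ^t·E[r] = -0.702300, running G = -5.057925
t=5: π = [0.2528, 0.2746, 0.4725], E[r] = -1.7140, γ^t·E[r] = -0.561649, running G = -5.619574
t=6: π = [0.2527, 0.2747, 0.4725], E[r] = -1.7144, γ^t·E[r] = -0.449412, running G = -6.068986
t=7: π = [0.2528, 0.2747, 0.4725], E[r] = -1.7143, γ^t·E[r] = -0.359508, running G = -6.428494

G = -6.4285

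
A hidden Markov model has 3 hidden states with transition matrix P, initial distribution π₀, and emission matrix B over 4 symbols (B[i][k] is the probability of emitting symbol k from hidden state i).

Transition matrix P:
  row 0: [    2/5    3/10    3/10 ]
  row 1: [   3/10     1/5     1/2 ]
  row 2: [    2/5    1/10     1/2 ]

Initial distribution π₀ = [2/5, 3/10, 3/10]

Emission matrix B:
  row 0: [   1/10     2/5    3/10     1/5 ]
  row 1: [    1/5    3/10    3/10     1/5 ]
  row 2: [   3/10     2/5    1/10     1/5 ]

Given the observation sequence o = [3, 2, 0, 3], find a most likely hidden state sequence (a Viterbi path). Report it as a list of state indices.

t=0: δ = [8.000e-02, 6.000e-02, 6.000e-02]  (obs o_0=3)
t=1: δ = [9.600e-03, 7.200e-03, 3.000e-03]  ψ = [0, 0, 1]  (obs o_1=2)
t=2: δ = [3.840e-04, 5.760e-04, 1.080e-03]  ψ = [0, 0, 1]  (obs o_2=0)
t=3: δ = [8.640e-05, 2.304e-05, 1.080e-04]  ψ = [2, 0, 2]  (obs o_3=3)
backtrack: best end state = 2; path = [0, 1, 2, 2]

path = [0, 1, 2, 2]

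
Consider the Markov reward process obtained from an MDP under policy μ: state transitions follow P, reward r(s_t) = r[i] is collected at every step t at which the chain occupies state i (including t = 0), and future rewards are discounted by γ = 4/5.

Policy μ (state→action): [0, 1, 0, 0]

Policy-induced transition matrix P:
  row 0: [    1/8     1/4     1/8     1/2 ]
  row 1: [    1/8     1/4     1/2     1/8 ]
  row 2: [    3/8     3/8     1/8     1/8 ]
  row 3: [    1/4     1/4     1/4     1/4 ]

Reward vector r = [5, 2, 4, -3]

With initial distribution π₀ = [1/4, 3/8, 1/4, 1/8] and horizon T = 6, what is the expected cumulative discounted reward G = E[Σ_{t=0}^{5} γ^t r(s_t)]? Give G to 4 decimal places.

G = 8.0207

t=0: π = [0.2500, 0.3750, 0.2500, 0.1250], E[r] = 2.6250, γ^t·E[r] = 2.625000, running G = 2.625000
t=1: π = [0.2031, 0.2813, 0.2813, 0.2344], E[r] = 2.0000, γ^t·E[r] = 1.600000, running G = 4.225000
t=2: π = [0.2246, 0.2852, 0.2598, 0.2305], E[r] = 2.0410, γ^t·E[r] = 1.306250, running G = 5.531250
t=3: π = [0.2188, 0.2825, 0.2607, 0.2380], E[r] = 1.9875, γ^t·E[r] = 1.017625, running G = 6.548875
t=4: π = [0.2199, 0.2826, 0.2607, 0.2368], E[r] = 1.9973, γ^t·E[r] = 0.818075, running G = 7.366950
t=5: π = [0.2198, 0.2826, 0.2606, 0.2371], E[r] = 1.9951, γ^t·E[r] = 0.653744, running G = 8.020694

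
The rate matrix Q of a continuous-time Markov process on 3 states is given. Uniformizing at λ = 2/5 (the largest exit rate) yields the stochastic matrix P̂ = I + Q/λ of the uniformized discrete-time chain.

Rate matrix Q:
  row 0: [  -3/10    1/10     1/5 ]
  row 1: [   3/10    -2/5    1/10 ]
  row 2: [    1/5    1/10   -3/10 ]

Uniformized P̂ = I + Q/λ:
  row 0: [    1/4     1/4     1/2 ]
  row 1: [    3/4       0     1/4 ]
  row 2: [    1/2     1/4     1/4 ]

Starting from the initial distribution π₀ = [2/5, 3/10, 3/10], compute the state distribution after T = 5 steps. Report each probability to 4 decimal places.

t=0: π = [0.4000, 0.3000, 0.3000]
t=1: π = [0.4750, 0.1750, 0.3500]
t=2: π = [0.4250, 0.2063, 0.3688]
t=3: π = [0.4453, 0.1984, 0.3563]
t=4: π = [0.4383, 0.2004, 0.3613]
t=5: π = [0.4405, 0.1999, 0.3596]

π = [0.4405, 0.1999, 0.3596]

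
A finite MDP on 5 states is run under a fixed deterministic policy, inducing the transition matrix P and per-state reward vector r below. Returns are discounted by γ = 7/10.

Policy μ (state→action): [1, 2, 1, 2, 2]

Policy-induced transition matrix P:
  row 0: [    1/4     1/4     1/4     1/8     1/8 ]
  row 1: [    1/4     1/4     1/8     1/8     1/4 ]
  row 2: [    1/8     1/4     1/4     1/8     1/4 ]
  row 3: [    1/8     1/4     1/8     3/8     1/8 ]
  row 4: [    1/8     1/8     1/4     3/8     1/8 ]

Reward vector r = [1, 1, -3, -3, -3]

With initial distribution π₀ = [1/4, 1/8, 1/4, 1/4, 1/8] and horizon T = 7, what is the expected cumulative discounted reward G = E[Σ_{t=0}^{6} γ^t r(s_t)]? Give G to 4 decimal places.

G = -4.3455

t=0: π = [0.2500, 0.1250, 0.2500, 0.2500, 0.1250], E[r] = -1.5000, γ^t·E[r] = -1.500000, running G = -1.500000
t=1: π = [0.1719, 0.2344, 0.2031, 0.2188, 0.1719], E[r] = -1.3750, γ^t·E[r] = -0.962500, running G = -2.462500
t=2: π = [0.1758, 0.2285, 0.1934, 0.2227, 0.1797], E[r] = -1.3828, γ^t·E[r] = -0.677578, running G = -3.140078
t=3: π = [0.1755, 0.2275, 0.1936, 0.2256, 0.1777], E[r] = -1.3877, γ^t·E[r] = -0.475979, running G = -3.616058
t=4: π = [0.1754, 0.2278, 0.1934, 0.2258, 0.1776], E[r] = -1.3873, γ^t·E[r] = -0.333098, running G = -3.949155
t=5: π = [0.1754, 0.2278, 0.1933, 0.2259, 0.1776], E[r] = -1.3872, γ^t·E[r] = -0.233153, running G = -4.182308
t=6: π = [0.1754, 0.2278, 0.1933, 0.2259, 0.1776], E[r] = -1.3872, γ^t·E[r] = -0.163206, running G = -4.345514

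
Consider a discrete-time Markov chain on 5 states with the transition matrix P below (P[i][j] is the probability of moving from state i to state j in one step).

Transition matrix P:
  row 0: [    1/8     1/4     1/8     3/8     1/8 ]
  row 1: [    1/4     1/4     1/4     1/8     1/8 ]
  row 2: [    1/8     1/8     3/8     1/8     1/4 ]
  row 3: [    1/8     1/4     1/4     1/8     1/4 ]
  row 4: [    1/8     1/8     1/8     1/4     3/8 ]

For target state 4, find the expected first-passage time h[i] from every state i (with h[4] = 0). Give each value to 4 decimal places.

h = [5.5309, 5.5967, 4.8066, 4.9053, 0.0000]

First-step conditioning: h[4] = 0; for i ≠ 4, h[i] = 1 + Σ_k P[i][k]·h[k].
  h[0] = 1 + 1/8·h[0] + 1/4·h[1] + 1/8·h[2] + 3/8·h[3]
  h[1] = 1 + 1/4·h[0] + 1/4·h[1] + 1/4·h[2] + 1/8·h[3]
  h[2] = 1 + 1/8·h[0] + 1/8·h[1] + 3/8·h[2] + 1/8·h[3]
  h[3] = 1 + 1/8·h[0] + 1/4·h[1] + 1/4·h[2] + 1/8·h[3]
Solving the 4×4 linear system over states ≠ 4 gives exactly h = [448/81, 1360/243, 1168/243, 1192/243, 0] (h[4] = 0 is the target).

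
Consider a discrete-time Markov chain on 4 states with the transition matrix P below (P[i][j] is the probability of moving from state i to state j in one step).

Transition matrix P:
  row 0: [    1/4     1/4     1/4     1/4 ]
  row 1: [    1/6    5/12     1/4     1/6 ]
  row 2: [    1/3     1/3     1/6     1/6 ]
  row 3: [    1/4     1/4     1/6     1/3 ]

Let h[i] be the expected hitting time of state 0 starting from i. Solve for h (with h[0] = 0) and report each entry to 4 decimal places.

h = [0.0000, 4.5614, 3.8596, 4.1754]

First-step conditioning: h[0] = 0; for i ≠ 0, h[i] = 1 + Σ_k P[i][k]·h[k].
  h[1] = 1 + 5/12·h[1] + 1/4·h[2] + 1/6·h[3]
  h[2] = 1 + 1/3·h[1] + 1/6·h[2] + 1/6·h[3]
  h[3] = 1 + 1/4·h[1] + 1/6·h[2] + 1/3·h[3]
Solving the 3×3 linear system over states ≠ 0 gives exactly h = [0, 260/57, 220/57, 238/57] (h[0] = 0 is the target).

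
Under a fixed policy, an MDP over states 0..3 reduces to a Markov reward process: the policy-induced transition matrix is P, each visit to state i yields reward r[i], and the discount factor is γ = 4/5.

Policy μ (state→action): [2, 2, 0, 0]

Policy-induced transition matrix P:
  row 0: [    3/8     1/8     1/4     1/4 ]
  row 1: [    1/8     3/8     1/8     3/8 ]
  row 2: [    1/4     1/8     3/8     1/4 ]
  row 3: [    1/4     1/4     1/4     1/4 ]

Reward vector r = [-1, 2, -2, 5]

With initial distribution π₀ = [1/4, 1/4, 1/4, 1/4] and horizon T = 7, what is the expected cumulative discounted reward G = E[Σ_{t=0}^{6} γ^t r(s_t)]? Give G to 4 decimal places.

G = 4.1283

t=0: π = [0.2500, 0.2500, 0.2500, 0.2500], E[r] = 1.0000, γ^t·E[r] = 1.000000, running G = 1.000000
t=1: π = [0.2500, 0.2188, 0.2500, 0.2813], E[r] = 1.0938, γ^t·E[r] = 0.875000, running G = 1.875000
t=2: π = [0.2539, 0.2148, 0.2539, 0.2773], E[r] = 1.0547, γ^t·E[r] = 0.675000, running G = 2.550000
t=3: π = [0.2549, 0.2134, 0.2549, 0.2769], E[r] = 1.0464, γ^t·E[r] = 0.535750, running G = 3.085750
t=4: π = [0.2552, 0.2130, 0.2552, 0.2767], E[r] = 1.0437, γ^t·E[r] = 0.427500, running G = 3.513250
t=5: π = [0.2553, 0.2128, 0.2553, 0.2766], E[r] = 1.0429, γ^t·E[r] = 0.341738, running G = 3.854988
t=6: π = [0.2553, 0.2128, 0.2553, 0.2766], E[r] = 1.0427, γ^t·E[r] = 0.273327, running G = 4.128314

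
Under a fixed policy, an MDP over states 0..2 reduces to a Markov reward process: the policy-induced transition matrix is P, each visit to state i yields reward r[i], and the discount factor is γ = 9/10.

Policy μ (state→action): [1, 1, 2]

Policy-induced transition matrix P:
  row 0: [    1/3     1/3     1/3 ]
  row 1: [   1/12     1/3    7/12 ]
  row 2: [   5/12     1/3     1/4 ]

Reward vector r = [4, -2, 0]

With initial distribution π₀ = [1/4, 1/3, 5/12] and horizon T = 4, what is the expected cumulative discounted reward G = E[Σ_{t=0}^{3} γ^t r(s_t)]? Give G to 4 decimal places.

G = 1.4680

t=0: π = [0.2500, 0.3333, 0.4167], E[r] = 0.3333, γ^t·E[r] = 0.333333, running G = 0.333333
t=1: π = [0.2847, 0.3333, 0.3819], E[r] = 0.4722, γ^t·E[r] = 0.425000, running G = 0.758333
t=2: π = [0.2818, 0.3333, 0.3848], E[r] = 0.4606, γ^t·E[r] = 0.373125, running G = 1.131458
t=3: π = [0.2821, 0.3333, 0.3846], E[r] = 0.4616, γ^t·E[r] = 0.336516, running G = 1.467974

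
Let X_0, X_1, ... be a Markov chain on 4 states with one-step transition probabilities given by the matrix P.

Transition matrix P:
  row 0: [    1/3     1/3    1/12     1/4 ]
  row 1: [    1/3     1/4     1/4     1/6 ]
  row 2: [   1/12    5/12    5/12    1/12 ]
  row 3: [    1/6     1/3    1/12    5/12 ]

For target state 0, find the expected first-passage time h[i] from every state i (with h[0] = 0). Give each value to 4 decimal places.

First-step conditioning: h[0] = 0; for i ≠ 0, h[i] = 1 + Σ_k P[i][k]·h[k].
  h[1] = 1 + 1/4·h[1] + 1/4·h[2] + 1/6·h[3]
  h[2] = 1 + 5/12·h[1] + 5/12·h[2] + 1/12·h[3]
  h[3] = 1 + 1/3·h[1] + 1/12·h[2] + 5/12·h[3]
Solving the 3×3 linear system over states ≠ 0 gives exactly h = [0, 352/83, 452/83, 408/83] (h[0] = 0 is the target).

h = [0.0000, 4.2410, 5.4458, 4.9157]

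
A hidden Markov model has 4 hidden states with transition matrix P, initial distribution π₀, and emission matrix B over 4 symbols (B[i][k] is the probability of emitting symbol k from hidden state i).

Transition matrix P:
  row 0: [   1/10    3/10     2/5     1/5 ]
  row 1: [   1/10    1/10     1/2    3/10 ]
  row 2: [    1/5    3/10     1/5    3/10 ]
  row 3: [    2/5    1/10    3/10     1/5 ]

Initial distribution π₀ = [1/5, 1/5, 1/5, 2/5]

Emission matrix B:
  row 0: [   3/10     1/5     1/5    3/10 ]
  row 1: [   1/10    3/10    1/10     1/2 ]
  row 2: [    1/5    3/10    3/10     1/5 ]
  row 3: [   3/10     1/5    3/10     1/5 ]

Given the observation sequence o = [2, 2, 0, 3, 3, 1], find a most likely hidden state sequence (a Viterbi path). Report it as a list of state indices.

t=0: δ = [4.000e-02, 2.000e-02, 6.000e-02, 1.200e-01]  (obs o_0=2)
t=1: δ = [9.600e-03, 1.800e-03, 1.080e-02, 7.200e-03]  ψ = [3, 2, 3, 3]  (obs o_1=2)
t=2: δ = [8.640e-04, 3.240e-04, 7.680e-04, 9.720e-04]  ψ = [3, 2, 0, 2]  (obs o_2=0)
t=3: δ = [1.166e-04, 1.296e-04, 6.912e-05, 4.608e-05]  ψ = [3, 0, 0, 2]  (obs o_3=3)
t=4: δ = [5.530e-06, 1.750e-05, 1.296e-05, 7.776e-06]  ψ = [3, 0, 1, 1]  (obs o_4=3)
t=5: δ = [6.221e-07, 1.166e-06, 2.624e-06, 1.050e-06]  ψ = [3, 2, 1, 1]  (obs o_5=1)
backtrack: best end state = 2; path = [3, 2, 3, 0, 1, 2]

path = [3, 2, 3, 0, 1, 2]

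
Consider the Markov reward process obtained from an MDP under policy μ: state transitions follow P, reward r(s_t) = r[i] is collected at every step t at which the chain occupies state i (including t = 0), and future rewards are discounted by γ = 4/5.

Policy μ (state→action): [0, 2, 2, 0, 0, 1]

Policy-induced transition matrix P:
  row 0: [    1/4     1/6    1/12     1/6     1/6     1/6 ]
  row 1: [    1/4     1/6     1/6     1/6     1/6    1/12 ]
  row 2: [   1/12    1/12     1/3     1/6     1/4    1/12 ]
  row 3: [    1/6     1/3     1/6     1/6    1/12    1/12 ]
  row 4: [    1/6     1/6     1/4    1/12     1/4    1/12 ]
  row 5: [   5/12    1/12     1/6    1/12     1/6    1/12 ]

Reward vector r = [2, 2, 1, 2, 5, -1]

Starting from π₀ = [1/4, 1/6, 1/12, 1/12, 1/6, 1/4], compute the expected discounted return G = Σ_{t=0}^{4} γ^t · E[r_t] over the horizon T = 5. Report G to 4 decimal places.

G = 6.5225

t=0: π = [0.2500, 0.1667, 0.0833, 0.0833, 0.1667, 0.2500], E[r] = 1.6667, γ^t·E[r] = 1.666667, running G = 1.666667
t=1: π = [0.2569, 0.1528, 0.1736, 0.1319, 0.1806, 0.1042], E[r] = 2.0556, γ^t·E[r] = 1.644444, running G = 3.311111
t=2: π = [0.2124, 0.1655, 0.1892, 0.1429, 0.1852, 0.1047], E[r] = 2.0521, γ^t·E[r] = 1.313333, running G = 4.624444
t=3: π = [0.2086, 0.1660, 0.1959, 0.1425, 0.1860, 0.1010], E[r] = 2.0588, γ^t·E[r] = 1.054123, running G = 5.678568
t=4: π = [0.2068, 0.1657, 0.1974, 0.1428, 0.1866, 0.1007], E[r] = 2.0603, γ^t·E[r] = 0.843885, running G = 6.522453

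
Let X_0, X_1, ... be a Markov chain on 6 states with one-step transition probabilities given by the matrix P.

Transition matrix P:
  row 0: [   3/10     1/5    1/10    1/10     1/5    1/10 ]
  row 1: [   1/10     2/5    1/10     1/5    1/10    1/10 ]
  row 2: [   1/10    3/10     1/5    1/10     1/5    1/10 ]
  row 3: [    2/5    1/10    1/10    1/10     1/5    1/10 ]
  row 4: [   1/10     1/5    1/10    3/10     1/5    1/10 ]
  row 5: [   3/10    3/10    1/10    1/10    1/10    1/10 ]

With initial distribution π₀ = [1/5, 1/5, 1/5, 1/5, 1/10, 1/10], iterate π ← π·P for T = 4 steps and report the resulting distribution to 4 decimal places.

t=0: π = [0.2000, 0.2000, 0.2000, 0.2000, 0.1000, 0.1000]
t=1: π = [0.2200, 0.2500, 0.1200, 0.1400, 0.1700, 0.1000]
t=2: π = [0.2060, 0.2580, 0.1120, 0.1590, 0.1650, 0.1000]
t=3: π = [0.2089, 0.2569, 0.1112, 0.1588, 0.1642, 0.1000]
t=4: π = [0.2094, 0.2566, 0.1111, 0.1585, 0.1643, 0.1000]

π = [0.2094, 0.2566, 0.1111, 0.1585, 0.1643, 0.1000]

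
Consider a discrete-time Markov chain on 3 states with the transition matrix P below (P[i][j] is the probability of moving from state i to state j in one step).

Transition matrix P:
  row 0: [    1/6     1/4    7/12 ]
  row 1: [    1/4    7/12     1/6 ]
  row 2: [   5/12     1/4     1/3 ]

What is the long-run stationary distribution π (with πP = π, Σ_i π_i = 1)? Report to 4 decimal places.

π = [0.2833, 0.3750, 0.3417]

Balance equations π_j = Σ_i π_i·P[i][j]:
  π_0 = 1/6·π_0 + 1/4·π_1 + 5/12·π_2
  π_1 = 1/4·π_0 + 7/12·π_1 + 1/4·π_2
  normalize: π_0 + π_1 + π_2 = 1
Solving the linear system gives exactly π = [17/60, 3/8, 41/120].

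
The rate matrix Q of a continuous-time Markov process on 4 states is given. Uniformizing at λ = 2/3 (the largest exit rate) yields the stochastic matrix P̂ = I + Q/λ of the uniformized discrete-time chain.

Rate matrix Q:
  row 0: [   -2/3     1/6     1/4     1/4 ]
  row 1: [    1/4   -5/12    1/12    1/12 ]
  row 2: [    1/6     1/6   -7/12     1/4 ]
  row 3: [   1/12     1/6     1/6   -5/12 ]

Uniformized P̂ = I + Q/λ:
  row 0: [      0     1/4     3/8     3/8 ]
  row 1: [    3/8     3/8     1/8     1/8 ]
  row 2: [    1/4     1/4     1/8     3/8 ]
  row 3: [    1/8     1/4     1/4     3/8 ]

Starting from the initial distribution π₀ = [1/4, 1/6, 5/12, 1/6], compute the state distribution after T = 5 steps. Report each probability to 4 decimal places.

π = [0.1982, 0.2857, 0.2125, 0.3036]

t=0: π = [0.2500, 0.1667, 0.4167, 0.1667]
t=1: π = [0.1875, 0.2708, 0.2083, 0.3333]
t=2: π = [0.1953, 0.2839, 0.2135, 0.3073]
t=3: π = [0.1982, 0.2855, 0.2122, 0.3040]
t=4: π = [0.1981, 0.2857, 0.2126, 0.3036]
t=5: π = [0.1982, 0.2857, 0.2125, 0.3036]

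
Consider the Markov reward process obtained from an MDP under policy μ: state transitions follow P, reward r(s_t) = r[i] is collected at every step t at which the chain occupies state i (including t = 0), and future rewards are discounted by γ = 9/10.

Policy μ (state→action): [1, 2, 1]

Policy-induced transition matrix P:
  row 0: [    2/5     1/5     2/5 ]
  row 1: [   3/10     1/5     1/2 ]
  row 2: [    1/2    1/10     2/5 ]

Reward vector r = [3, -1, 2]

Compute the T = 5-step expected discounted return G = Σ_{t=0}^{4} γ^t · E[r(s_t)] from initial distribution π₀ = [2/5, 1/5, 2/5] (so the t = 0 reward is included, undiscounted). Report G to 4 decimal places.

t=0: π = [0.4000, 0.2000, 0.4000], E[r] = 1.8000, γ^t·E[r] = 1.800000, running G = 1.800000
t=1: π = [0.4200, 0.1600, 0.4200], E[r] = 1.9400, γ^t·E[r] = 1.746000, running G = 3.546000
t=2: π = [0.4260, 0.1580, 0.4160], E[r] = 1.9520, γ^t·E[r] = 1.581120, running G = 5.127120
t=3: π = [0.4258, 0.1584, 0.4158], E[r] = 1.9506, γ^t·E[r] = 1.421987, running G = 6.549107
t=4: π = [0.4257, 0.1584, 0.4158], E[r] = 1.9505, γ^t·E[r] = 1.279710, running G = 7.828817

G = 7.8288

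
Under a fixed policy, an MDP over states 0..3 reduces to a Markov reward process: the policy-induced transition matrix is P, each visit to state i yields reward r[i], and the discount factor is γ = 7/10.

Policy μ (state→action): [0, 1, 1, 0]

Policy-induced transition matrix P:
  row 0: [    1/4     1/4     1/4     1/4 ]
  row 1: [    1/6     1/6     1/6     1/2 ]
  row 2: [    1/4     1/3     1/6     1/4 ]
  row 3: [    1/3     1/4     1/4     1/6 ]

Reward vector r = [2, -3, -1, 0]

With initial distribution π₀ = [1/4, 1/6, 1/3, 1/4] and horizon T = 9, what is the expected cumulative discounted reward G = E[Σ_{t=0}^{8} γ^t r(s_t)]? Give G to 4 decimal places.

t=0: π = [0.2500, 0.1667, 0.3333, 0.2500], E[r] = -0.3333, γ^t·E[r] = -0.333333, running G = -0.333333
t=1: π = [0.2569, 0.2639, 0.2083, 0.2708], E[r] = -0.4861, γ^t·E[r] = -0.340278, running G = -0.673611
t=2: π = [0.2506, 0.2454, 0.2106, 0.2934], E[r] = -0.4456, γ^t·E[r] = -0.218345, running G = -0.891956
t=3: π = [0.2540, 0.2471, 0.2120, 0.2869], E[r] = -0.4453, γ^t·E[r] = -0.152742, running G = -1.044698
t=4: π = [0.2533, 0.2471, 0.2117, 0.2879], E[r] = -0.4463, γ^t·E[r] = -0.107165, running G = -1.151863
t=5: π = [0.2534, 0.2471, 0.2118, 0.2878], E[r] = -0.4461, γ^t·E[r] = -0.074982, running G = -1.226844
t=6: π = [0.2534, 0.2471, 0.2118, 0.2878], E[r] = -0.4462, γ^t·E[r] = -0.052490, running G = -1.279334
t=7: π = [0.2534, 0.2471, 0.2118, 0.2878], E[r] = -0.4462, γ^t·E[r] = -0.036743, running G = -1.316077
t=8: π = [0.2534, 0.2471, 0.2118, 0.2878], E[r] = -0.4462, γ^t·E[r] = -0.025720, running G = -1.341797

G = -1.3418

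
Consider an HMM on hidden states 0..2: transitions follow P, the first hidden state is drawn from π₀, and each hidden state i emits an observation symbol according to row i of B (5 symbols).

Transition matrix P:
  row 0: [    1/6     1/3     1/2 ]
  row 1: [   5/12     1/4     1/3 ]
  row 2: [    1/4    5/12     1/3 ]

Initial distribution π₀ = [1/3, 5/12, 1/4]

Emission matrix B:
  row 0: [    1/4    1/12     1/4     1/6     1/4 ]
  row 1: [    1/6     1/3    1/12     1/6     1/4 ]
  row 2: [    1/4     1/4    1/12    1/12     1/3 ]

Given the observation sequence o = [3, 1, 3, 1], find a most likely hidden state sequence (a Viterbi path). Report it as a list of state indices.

path = [0, 1, 0, 2]

t=0: δ = [5.556e-02, 6.944e-02, 2.083e-02]  (obs o_0=3)
t=1: δ = [2.411e-03, 6.173e-03, 6.944e-03]  ψ = [1, 0, 0]  (obs o_1=1)
t=2: δ = [4.287e-04, 4.823e-04, 1.929e-04]  ψ = [1, 2, 2]  (obs o_2=3)
t=3: δ = [1.674e-05, 4.763e-05, 5.358e-05]  ψ = [1, 0, 0]  (obs o_3=1)
backtrack: best end state = 2; path = [0, 1, 0, 2]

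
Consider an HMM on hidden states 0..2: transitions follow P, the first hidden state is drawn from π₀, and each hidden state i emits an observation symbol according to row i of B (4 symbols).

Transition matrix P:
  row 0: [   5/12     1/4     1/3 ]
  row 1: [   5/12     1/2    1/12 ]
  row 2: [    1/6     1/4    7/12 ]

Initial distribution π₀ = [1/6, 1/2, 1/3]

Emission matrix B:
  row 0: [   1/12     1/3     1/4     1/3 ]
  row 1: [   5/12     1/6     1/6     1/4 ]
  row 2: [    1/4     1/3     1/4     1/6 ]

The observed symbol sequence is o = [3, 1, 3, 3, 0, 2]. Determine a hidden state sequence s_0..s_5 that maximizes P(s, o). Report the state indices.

t=0: δ = [5.556e-02, 1.250e-01, 5.556e-02]  (obs o_0=3)
t=1: δ = [1.736e-02, 1.042e-02, 1.080e-02]  ψ = [1, 1, 2]  (obs o_1=1)
t=2: δ = [2.411e-03, 1.302e-03, 1.050e-03]  ψ = [0, 1, 2]  (obs o_2=3)
t=3: δ = [3.349e-04, 1.628e-04, 1.340e-04]  ψ = [0, 1, 0]  (obs o_3=3)
t=4: δ = [1.163e-05, 3.489e-05, 2.791e-05]  ψ = [0, 0, 0]  (obs o_4=0)
t=5: δ = [3.634e-06, 2.907e-06, 4.070e-06]  ψ = [1, 1, 2]  (obs o_5=2)
backtrack: best end state = 2; path = [1, 0, 0, 0, 2, 2]

path = [1, 0, 0, 0, 2, 2]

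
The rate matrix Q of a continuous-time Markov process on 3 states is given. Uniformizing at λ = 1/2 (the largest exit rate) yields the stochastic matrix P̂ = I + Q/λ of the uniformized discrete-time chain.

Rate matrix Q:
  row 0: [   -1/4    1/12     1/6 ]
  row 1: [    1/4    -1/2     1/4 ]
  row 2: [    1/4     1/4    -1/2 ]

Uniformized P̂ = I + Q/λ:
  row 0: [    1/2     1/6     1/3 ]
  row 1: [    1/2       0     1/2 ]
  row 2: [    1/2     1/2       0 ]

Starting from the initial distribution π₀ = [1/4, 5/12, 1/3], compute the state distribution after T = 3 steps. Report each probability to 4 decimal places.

t=0: π = [0.2500, 0.4167, 0.3333]
t=1: π = [0.5000, 0.2083, 0.2917]
t=2: π = [0.5000, 0.2292, 0.2708]
t=3: π = [0.5000, 0.2188, 0.2813]

π = [0.5000, 0.2188, 0.2813]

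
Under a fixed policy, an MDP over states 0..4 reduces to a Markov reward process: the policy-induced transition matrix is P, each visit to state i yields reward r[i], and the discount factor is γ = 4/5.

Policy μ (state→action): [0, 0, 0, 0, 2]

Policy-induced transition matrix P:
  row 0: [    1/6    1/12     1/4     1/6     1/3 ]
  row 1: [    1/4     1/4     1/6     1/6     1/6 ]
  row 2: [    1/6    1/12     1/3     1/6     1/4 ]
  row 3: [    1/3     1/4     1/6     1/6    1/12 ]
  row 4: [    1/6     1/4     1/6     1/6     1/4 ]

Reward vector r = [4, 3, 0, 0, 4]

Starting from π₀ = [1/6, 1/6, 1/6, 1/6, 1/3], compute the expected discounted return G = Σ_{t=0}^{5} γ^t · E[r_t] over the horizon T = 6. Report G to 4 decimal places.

G = 8.6402

t=0: π = [0.1667, 0.1667, 0.1667, 0.1667, 0.3333], E[r] = 2.5000, γ^t·E[r] = 2.500000, running G = 2.500000
t=1: π = [0.2083, 0.1944, 0.2083, 0.1667, 0.2222], E[r] = 2.3056, γ^t·E[r] = 1.844444, running G = 4.344444
t=2: π = [0.2106, 0.1806, 0.2188, 0.1667, 0.2234], E[r] = 2.2778, γ^t·E[r] = 1.457778, running G = 5.802222
t=3: π = [0.2095, 0.1784, 0.2207, 0.1667, 0.2247], E[r] = 2.2722, γ^t·E[r] = 1.163358, running G = 6.965580
t=4: π = [0.2093, 0.1783, 0.2209, 0.1667, 0.2248], E[r] = 2.2714, γ^t·E[r] = 0.930370, running G = 7.895951
t=5: π = [0.2093, 0.1783, 0.2209, 0.1667, 0.2248], E[r] = 2.2713, γ^t·E[r] = 0.744269, running G = 8.640220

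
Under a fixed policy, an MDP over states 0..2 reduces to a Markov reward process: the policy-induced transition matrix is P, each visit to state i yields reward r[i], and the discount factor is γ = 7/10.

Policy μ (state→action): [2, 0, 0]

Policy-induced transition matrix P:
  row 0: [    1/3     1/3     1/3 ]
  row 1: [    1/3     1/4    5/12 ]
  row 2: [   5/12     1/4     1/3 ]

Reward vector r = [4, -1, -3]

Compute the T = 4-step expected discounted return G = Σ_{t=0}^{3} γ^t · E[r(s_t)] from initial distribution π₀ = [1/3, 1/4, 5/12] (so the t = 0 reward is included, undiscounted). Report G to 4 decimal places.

t=0: π = [0.3333, 0.2500, 0.4167], E[r] = -0.1667, γ^t·E[r] = -0.166667, running G = -0.166667
t=1: π = [0.3681, 0.2778, 0.3542], E[r] = 0.1319, γ^t·E[r] = 0.092361, running G = -0.074306
t=2: π = [0.3628, 0.2807, 0.3565], E[r] = 0.1013, γ^t·E[r] = 0.049624, running G = -0.024682
t=3: π = [0.3630, 0.2802, 0.3567], E[r] = 0.1018, γ^t·E[r] = 0.034902, running G = 0.010220

G = 0.0102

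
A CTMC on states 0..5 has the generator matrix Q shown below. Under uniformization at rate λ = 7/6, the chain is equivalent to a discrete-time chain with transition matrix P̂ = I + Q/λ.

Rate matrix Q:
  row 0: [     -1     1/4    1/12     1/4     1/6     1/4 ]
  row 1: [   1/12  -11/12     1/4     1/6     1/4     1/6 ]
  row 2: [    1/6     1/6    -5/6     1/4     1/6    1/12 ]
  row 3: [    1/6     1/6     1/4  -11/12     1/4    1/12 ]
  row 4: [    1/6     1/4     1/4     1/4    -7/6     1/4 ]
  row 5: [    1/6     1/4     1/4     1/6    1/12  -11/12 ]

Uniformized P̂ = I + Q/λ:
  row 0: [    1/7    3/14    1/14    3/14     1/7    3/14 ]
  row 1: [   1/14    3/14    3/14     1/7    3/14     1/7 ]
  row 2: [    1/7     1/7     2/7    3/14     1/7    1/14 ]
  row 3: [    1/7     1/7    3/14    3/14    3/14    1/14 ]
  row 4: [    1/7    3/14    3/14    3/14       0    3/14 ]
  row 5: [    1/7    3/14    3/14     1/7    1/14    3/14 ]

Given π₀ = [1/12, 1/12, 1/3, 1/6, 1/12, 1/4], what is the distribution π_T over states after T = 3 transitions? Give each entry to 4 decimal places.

t=0: π = [0.0833, 0.0833, 0.3333, 0.1667, 0.0833, 0.2500]
t=1: π = [0.1369, 0.1786, 0.2262, 0.1905, 0.1310, 0.1369]
t=2: π = [0.1301, 0.1845, 0.2109, 0.1918, 0.1407, 0.1420]
t=3: π = [0.1297, 0.1855, 0.2108, 0.1910, 0.1395, 0.1436]

π = [0.1297, 0.1855, 0.2108, 0.1910, 0.1395, 0.1436]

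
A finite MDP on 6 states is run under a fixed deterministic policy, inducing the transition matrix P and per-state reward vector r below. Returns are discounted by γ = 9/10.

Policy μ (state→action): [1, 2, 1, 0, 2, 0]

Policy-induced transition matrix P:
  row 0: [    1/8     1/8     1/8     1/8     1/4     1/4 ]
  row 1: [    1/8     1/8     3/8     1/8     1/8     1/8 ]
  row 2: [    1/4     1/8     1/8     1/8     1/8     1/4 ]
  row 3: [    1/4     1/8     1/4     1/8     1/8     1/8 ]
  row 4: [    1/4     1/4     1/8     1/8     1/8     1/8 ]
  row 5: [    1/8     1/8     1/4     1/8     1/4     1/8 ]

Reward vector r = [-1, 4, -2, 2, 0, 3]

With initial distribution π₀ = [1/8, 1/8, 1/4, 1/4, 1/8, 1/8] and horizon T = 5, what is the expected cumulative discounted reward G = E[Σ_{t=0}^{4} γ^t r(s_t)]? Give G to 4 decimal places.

G = 3.0918

t=0: π = [0.1250, 0.1250, 0.2500, 0.2500, 0.1250, 0.1250], E[r] = 0.7500, γ^t·E[r] = 0.750000, running G = 0.750000
t=1: π = [0.2031, 0.1406, 0.2031, 0.1250, 0.1563, 0.1719], E[r] = 0.7188, γ^t·E[r] = 0.646875, running G = 1.396875
t=2: π = [0.1855, 0.1445, 0.1973, 0.1250, 0.1719, 0.1758], E[r] = 0.7754, γ^t·E[r] = 0.628066, running G = 2.024941
t=3: π = [0.1868, 0.1465, 0.1987, 0.1250, 0.1702, 0.1729], E[r] = 0.7703, γ^t·E[r] = 0.561522, running G = 2.586464
t=4: π = [0.1867, 0.1463, 0.1989, 0.1250, 0.1700, 0.1732], E[r] = 0.7702, γ^t·E[r] = 0.505330, running G = 3.091794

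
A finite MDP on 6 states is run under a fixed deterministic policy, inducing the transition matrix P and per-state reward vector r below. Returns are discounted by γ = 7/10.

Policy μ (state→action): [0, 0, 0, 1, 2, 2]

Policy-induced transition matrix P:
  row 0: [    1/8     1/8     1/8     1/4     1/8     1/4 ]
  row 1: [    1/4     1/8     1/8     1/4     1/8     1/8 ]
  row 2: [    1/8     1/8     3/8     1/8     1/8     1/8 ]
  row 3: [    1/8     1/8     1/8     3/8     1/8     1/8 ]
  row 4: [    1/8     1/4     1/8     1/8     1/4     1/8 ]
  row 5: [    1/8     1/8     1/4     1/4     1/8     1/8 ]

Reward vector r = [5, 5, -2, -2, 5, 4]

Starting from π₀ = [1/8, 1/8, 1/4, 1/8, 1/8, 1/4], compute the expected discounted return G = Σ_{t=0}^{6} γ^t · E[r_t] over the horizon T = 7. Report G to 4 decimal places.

G = 5.9023

t=0: π = [0.1250, 0.1250, 0.2500, 0.1250, 0.1250, 0.2500], E[r] = 2.1250, γ^t·E[r] = 2.125000, running G = 2.125000
t=1: π = [0.1406, 0.1406, 0.2188, 0.2188, 0.1406, 0.1406], E[r] = 1.7969, γ^t·E[r] = 1.257813, running G = 3.382813
t=2: π = [0.1426, 0.1426, 0.1973, 0.2324, 0.1426, 0.1426], E[r] = 1.8496, γ^t·E[r] = 0.906309, running G = 4.289121
t=3: π = [0.1428, 0.1428, 0.1921, 0.2366, 0.1428, 0.1428], E[r] = 1.8562, γ^t·E[r] = 0.636677, running G = 4.925798
t=4: π = [0.1429, 0.1429, 0.1909, 0.2377, 0.1429, 0.1429], E[r] = 1.8570, γ^t·E[r] = 0.445872, running G = 5.371670
t=5: π = [0.1429, 0.1429, 0.1906, 0.2380, 0.1429, 0.1429], E[r] = 1.8571, γ^t·E[r] = 0.312128, running G = 5.683797
t=6: π = [0.1429, 0.1429, 0.1905, 0.2381, 0.1429, 0.1429], E[r] = 1.8571, γ^t·E[r] = 0.218491, running G = 5.902288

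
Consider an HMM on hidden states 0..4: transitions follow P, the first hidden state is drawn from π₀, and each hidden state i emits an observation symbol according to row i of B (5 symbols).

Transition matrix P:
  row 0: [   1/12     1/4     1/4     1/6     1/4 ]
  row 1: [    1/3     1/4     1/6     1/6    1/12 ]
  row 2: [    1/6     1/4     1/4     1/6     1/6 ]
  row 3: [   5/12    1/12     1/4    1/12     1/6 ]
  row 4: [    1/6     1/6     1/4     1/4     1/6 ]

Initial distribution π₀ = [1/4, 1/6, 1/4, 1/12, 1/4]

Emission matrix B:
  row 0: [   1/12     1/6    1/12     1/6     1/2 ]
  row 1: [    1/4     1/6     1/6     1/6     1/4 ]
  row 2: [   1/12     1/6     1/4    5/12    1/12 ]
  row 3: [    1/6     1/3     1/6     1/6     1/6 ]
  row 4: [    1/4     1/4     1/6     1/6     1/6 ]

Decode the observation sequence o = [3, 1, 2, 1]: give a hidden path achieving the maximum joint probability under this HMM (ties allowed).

t=0: δ = [4.167e-02, 2.778e-02, 1.042e-01, 1.389e-02, 4.167e-02]  (obs o_0=3)
t=1: δ = [2.894e-03, 4.340e-03, 4.340e-03, 5.787e-03, 4.340e-03]  ψ = [2, 2, 2, 2, 2]  (obs o_1=1)
t=2: δ = [2.009e-04, 1.808e-04, 3.617e-04, 1.808e-04, 1.608e-04]  ψ = [3, 1, 3, 4, 3]  (obs o_2=2)
t=3: δ = [1.256e-05, 1.507e-05, 1.507e-05, 2.009e-05, 1.507e-05]  ψ = [3, 2, 2, 2, 2]  (obs o_3=1)
backtrack: best end state = 3; path = [2, 3, 2, 3]

path = [2, 3, 2, 3]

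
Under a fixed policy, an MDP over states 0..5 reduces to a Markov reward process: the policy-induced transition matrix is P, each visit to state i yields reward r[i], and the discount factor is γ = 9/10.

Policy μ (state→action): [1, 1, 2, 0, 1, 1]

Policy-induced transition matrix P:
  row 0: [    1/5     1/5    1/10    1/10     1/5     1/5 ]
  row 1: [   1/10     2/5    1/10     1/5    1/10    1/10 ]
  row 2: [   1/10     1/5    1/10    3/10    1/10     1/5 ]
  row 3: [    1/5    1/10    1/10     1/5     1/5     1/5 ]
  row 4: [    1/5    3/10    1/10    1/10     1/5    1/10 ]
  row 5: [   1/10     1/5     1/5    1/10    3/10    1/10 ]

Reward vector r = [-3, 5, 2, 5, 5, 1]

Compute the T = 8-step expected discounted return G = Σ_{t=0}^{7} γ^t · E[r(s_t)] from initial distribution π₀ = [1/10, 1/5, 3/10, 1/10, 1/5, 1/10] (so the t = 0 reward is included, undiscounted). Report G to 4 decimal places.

G = 16.5271

t=0: π = [0.1000, 0.2000, 0.3000, 0.1000, 0.2000, 0.1000], E[r] = 2.9000, γ^t·E[r] = 2.900000, running G = 2.900000
t=1: π = [0.1400, 0.2500, 0.1100, 0.1900, 0.1600, 0.1500], E[r] = 2.9500, γ^t·E[r] = 2.655000, running G = 5.555000
t=2: π = [0.1490, 0.2470, 0.1150, 0.1660, 0.1790, 0.1440], E[r] = 2.8870, γ^t·E[r] = 2.338470, running G = 7.893470
t=3: π = [0.1494, 0.2507, 0.1144, 0.1643, 0.1782, 0.1430], E[r] = 2.8896, γ^t·E[r] = 2.106518, running G = 9.999988
t=4: π = [0.1492, 0.2515, 0.1143, 0.1644, 0.1778, 0.1428], E[r] = 2.8923, γ^t·E[r] = 1.897664, running G = 11.897653
t=5: π = [0.1491, 0.2516, 0.1143, 0.1645, 0.1777, 0.1428], E[r] = 2.8929, γ^t·E[r] = 1.708241, running G = 13.605894
t=6: π = [0.1491, 0.2517, 0.1143, 0.1645, 0.1777, 0.1428], E[r] = 2.8930, γ^t·E[r] = 1.537453, running G = 15.143346
t=7: π = [0.1491, 0.2517, 0.1143, 0.1645, 0.1777, 0.1428], E[r] = 2.8930, γ^t·E[r] = 1.383708, running G = 16.527055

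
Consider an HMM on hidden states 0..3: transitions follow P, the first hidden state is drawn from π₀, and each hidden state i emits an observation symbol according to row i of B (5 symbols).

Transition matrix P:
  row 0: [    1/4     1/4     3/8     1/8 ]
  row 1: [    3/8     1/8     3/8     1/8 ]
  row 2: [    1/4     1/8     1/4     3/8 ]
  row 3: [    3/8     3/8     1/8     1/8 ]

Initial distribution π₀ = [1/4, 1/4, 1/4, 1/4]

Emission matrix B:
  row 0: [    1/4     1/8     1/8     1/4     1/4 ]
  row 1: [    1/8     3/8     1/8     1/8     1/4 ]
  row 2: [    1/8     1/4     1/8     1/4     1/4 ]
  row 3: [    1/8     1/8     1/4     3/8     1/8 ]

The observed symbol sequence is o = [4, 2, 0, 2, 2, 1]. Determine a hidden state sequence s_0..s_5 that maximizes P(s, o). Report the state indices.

path = [2, 3, 0, 2, 3, 1]

t=0: δ = [6.250e-02, 6.250e-02, 6.250e-02, 3.125e-02]  (obs o_0=4)
t=1: δ = [2.930e-03, 1.953e-03, 2.930e-03, 5.859e-03]  ψ = [1, 0, 0, 2]  (obs o_1=2)
t=2: δ = [5.493e-04, 2.747e-04, 1.373e-04, 1.373e-04]  ψ = [3, 3, 0, 2]  (obs o_2=0)
t=3: δ = [1.717e-05, 1.717e-05, 2.575e-05, 1.717e-05]  ψ = [0, 0, 0, 0]  (obs o_3=2)
t=4: δ = [8.047e-07, 8.047e-07, 8.047e-07, 2.414e-06]  ψ = [1, 3, 0, 2]  (obs o_4=2)
t=5: δ = [1.132e-07, 3.395e-07, 7.544e-08, 3.772e-08]  ψ = [3, 3, 0, 2]  (obs o_5=1)
backtrack: best end state = 1; path = [2, 3, 0, 2, 3, 1]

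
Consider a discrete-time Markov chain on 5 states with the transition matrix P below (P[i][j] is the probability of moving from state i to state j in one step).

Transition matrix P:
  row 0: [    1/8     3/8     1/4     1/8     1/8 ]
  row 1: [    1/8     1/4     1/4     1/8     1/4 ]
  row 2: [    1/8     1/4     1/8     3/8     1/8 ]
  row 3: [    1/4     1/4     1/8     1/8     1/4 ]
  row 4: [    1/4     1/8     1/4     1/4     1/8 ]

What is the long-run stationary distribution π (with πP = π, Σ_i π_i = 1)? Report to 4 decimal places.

Balance equations π_j = Σ_i π_i·P[i][j]:
  π_0 = 1/8·π_0 + 1/8·π_1 + 1/8·π_2 + 1/4·π_3 + 1/4·π_4
  π_1 = 3/8·π_0 + 1/4·π_1 + 1/4·π_2 + 1/4·π_3 + 1/8·π_4
  π_2 = 1/4·π_0 + 1/4·π_1 + 1/8·π_2 + 1/8·π_3 + 1/4·π_4
  π_3 = 1/8·π_0 + 1/8·π_1 + 3/8·π_2 + 1/8·π_3 + 1/4·π_4
  normalize: π_0 + π_1 + π_2 + π_3 + π_4 = 1
Solving the linear system gives exactly π = [931/5403, 1345/5403, 1082/5403, 356/1801, 977/5403].

π = [0.1723, 0.2489, 0.2003, 0.1977, 0.1808]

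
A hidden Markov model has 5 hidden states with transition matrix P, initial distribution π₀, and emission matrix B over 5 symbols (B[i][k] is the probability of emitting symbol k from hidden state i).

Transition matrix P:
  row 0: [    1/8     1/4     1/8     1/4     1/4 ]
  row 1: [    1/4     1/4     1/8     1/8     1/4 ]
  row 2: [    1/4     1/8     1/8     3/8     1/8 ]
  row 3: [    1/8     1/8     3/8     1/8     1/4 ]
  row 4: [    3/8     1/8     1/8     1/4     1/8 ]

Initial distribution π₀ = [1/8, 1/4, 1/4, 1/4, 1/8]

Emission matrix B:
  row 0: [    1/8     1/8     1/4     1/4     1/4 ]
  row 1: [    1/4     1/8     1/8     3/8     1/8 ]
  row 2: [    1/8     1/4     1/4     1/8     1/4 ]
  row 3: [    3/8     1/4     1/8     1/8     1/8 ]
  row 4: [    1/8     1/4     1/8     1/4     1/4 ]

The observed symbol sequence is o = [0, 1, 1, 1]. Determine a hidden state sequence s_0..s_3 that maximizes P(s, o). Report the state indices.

t=0: δ = [1.562e-02, 6.250e-02, 3.125e-02, 9.375e-02, 1.562e-02]  (obs o_0=0)
t=1: δ = [1.953e-03, 1.953e-03, 8.789e-03, 2.930e-03, 5.859e-03]  ψ = [1, 1, 3, 2, 3]  (obs o_1=1)
t=2: δ = [2.747e-04, 1.373e-04, 2.747e-04, 8.240e-04, 2.747e-04]  ψ = [2, 2, 2, 2, 2]  (obs o_2=1)
t=3: δ = [1.287e-05, 1.287e-05, 7.725e-05, 2.575e-05, 5.150e-05]  ψ = [3, 3, 3, 2, 3]  (obs o_3=1)
backtrack: best end state = 2; path = [3, 2, 3, 2]

path = [3, 2, 3, 2]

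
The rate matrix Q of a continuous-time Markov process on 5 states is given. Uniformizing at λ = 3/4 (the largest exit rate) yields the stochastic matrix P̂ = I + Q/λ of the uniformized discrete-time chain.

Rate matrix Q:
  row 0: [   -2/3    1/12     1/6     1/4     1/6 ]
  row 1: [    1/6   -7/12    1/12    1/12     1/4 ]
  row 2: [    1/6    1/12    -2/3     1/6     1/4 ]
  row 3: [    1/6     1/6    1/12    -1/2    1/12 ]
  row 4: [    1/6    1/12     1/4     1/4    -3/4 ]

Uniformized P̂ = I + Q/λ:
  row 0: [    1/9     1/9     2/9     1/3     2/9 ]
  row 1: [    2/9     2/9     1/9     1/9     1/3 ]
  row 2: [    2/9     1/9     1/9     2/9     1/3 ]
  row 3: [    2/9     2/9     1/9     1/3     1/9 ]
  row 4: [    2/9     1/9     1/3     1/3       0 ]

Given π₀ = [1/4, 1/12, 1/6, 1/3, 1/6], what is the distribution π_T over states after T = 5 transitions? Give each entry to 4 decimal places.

t=0: π = [0.2500, 0.0833, 0.1667, 0.3333, 0.1667]
t=1: π = [0.1944, 0.1574, 0.1759, 0.2963, 0.1759]
t=2: π = [0.2006, 0.1615, 0.1718, 0.2788, 0.1872]
t=3: π = [0.1999, 0.1600, 0.1750, 0.2783, 0.1867]
t=4: π = [0.2000, 0.1598, 0.1748, 0.2783, 0.1870]
t=5: π = [0.2000, 0.1598, 0.1749, 0.2784, 0.1869]

π = [0.2000, 0.1598, 0.1749, 0.2784, 0.1869]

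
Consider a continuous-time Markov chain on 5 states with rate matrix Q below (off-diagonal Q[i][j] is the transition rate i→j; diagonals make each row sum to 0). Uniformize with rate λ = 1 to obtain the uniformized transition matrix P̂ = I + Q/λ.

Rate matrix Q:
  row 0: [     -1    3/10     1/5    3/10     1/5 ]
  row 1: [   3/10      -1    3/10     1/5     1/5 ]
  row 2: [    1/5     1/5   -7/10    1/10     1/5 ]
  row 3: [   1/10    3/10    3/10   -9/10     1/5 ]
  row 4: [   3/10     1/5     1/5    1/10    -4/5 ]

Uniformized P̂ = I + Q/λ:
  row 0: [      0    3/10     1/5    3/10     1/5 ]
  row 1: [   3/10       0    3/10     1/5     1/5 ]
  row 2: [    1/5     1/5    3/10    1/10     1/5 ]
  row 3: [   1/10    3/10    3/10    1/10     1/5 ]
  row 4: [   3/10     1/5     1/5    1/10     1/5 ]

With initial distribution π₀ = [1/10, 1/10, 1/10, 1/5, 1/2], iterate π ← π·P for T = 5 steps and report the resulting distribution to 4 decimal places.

π = [0.1864, 0.1954, 0.2613, 0.1569, 0.2000]

t=0: π = [0.1000, 0.1000, 0.1000, 0.2000, 0.5000]
t=1: π = [0.2200, 0.2100, 0.2400, 0.1300, 0.2000]
t=2: π = [0.1840, 0.1930, 0.2580, 0.1650, 0.2000]
t=3: π = [0.1860, 0.1963, 0.2616, 0.1561, 0.2000]
t=4: π = [0.1868, 0.1950, 0.2614, 0.1568, 0.2000]
t=5: π = [0.1864, 0.1954, 0.2613, 0.1569, 0.2000]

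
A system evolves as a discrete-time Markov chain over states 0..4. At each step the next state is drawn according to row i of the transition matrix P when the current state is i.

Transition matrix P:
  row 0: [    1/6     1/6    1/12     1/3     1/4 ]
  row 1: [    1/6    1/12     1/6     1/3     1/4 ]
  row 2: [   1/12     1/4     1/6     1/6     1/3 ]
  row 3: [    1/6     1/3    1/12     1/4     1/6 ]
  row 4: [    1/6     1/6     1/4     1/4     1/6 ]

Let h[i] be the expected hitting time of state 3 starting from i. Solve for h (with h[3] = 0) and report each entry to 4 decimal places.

First-step conditioning: h[3] = 0; for i ≠ 3, h[i] = 1 + Σ_k P[i][k]·h[k].
  h[0] = 1 + 1/6·h[0] + 1/6·h[1] + 1/12·h[2] + 1/4·h[4]
  h[1] = 1 + 1/6·h[0] + 1/12·h[1] + 1/6·h[2] + 1/4·h[4]
  h[2] = 1 + 1/12·h[0] + 1/4·h[1] + 1/6·h[2] + 1/3·h[4]
  h[4] = 1 + 1/6·h[0] + 1/6·h[1] + 1/4·h[2] + 1/6·h[4]
Solving the 4×4 linear system over states ≠ 3 gives exactly h = [3120/899, 22164/6293, 26052/6293, 0, 24168/6293] (h[3] = 0 is the target).

h = [3.4705, 3.5220, 4.1398, 0.0000, 3.8405]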